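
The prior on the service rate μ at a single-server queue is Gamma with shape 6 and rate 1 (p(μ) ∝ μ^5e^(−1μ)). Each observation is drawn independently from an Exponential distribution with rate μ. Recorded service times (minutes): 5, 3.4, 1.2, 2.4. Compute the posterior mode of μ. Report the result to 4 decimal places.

μ̂_MAP = 0.6923

The Exponential(rate=μ) likelihood is ∝ μ^n e^(−μΣtᵢ). Here n = 4 and Σtᵢ = 5 + 3.4 + 1.2 + 2.4 = 12.
Posterior ∝ μ^5e^(−1μ) · μ^4e^(−12μ) = μ^9e^(−13μ), i.e. Gamma(10, 13).
Mode = (a−1)/b = 9/13 ≈ 0.6923.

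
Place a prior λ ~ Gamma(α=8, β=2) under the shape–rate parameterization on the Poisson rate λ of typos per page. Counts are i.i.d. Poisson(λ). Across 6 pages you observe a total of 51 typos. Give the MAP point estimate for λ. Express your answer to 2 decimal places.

Σxᵢ = 51, n = 6.
Posterior ∝ λ^7e^(−2λ) · λ^51e^(−6λ) = λ^58e^(−8λ), i.e. Gamma(shape=59, rate=8).
The mode of a Gamma(a, b) with a ≥ 1 (shape–rate) is (a−1)/b = 58/8 ≈ 7.25.

λ̂_MAP = 7.25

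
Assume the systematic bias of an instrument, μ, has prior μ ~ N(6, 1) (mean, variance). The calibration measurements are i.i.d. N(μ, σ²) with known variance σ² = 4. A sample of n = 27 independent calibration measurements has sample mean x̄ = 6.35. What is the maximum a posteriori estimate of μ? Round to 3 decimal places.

μ̂_MAP = 6.305

n = 27, x̄ = 6.35.
For a Normal prior and Normal likelihood with known variance, the posterior is Normal; its mode equals its mean, the precision-weighted average.
Prior precision 1/σ₀² = 1/1 = 1; data precision n/σ² = 27/4 = 6.75.
μ̂ = (1·6 + 6.75·6.35) / (1 + 6.75) = 48.8625/7.75 = 3909/620 ≈ 6.305.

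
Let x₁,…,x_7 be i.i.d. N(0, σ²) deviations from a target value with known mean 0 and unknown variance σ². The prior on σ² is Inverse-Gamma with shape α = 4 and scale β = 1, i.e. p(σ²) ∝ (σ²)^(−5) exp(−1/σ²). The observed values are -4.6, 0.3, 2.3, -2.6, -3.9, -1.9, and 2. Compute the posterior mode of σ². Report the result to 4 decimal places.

Sum of squared deviations about the known mean: SS = (-4.6−0)² + (0.3−0)² + (2.3−0)² + (-2.6−0)² + (-3.9−0)² + (-1.9−0)² + (2−0)² = 56.12.
The Normal likelihood contributes (σ²)^(−n/2) exp(−SS/(2σ²)), so the posterior is Inverse-Gamma(α + n/2, β + SS/2) = Inverse-Gamma(7.5, 29.06).
The mode of Inverse-Gamma(a, b) is b/(a+1) = 29.06/8.5 ≈ 3.4188.

σ̂²_MAP = 3.4188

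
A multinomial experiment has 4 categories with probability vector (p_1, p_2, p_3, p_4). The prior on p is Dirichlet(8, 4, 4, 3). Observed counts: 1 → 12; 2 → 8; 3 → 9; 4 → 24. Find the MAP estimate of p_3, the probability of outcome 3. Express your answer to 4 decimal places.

The posterior is Dirichlet(αᵢ + nᵢ) = Dirichlet(20, 12, 13, 27).
For a Dirichlet(a₁,…,a_K) with all aᵢ > 1, the mode has j-th component (aⱼ − 1)/(Σaᵢ − K).
Here Σaᵢ = 72 and K = 4, so p_3 = (13 − 1)/(72 − 4) = 12/68 ≈ 0.1765.

MAP estimate: 0.1765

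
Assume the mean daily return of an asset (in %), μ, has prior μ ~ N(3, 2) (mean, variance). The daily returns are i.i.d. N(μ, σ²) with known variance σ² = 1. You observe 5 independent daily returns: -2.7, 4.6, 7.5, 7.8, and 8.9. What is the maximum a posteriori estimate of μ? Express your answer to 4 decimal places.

μ̂_MAP = 5.0182

n = 5; x̄ = ((-2.7) + 4.6 + 7.5 + 7.8 + 8.9)/5 = 26.1/5 = 5.22.
For a Normal prior and Normal likelihood with known variance, the posterior is Normal; its mode equals its mean, the precision-weighted average.
Prior precision 1/σ₀² = 1/2 = 0.5; data precision n/σ² = 5/1 = 5.
μ̂ = (0.5·3 + 5·5.22) / (0.5 + 5) = 27.6/5.5 = 276/55 ≈ 5.0182.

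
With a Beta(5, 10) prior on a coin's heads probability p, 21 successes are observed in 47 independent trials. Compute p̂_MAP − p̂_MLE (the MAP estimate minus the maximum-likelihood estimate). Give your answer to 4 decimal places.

Posterior is Beta(26, 36); MAP = (26−1)/(62−2) = 25/60 ≈ 0.41667.
MLE ignores the prior: p̂_MLE = k/n = 21/47 ≈ 0.44681.
Difference = 25/60 − 21/47 = -17/564 ≈ -0.0301.

MAP − MLE = -0.0301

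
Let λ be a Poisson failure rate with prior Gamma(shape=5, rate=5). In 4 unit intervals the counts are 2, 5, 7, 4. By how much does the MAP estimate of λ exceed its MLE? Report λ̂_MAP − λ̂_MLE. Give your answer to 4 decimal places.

MAP − MLE = -2.0556

Σxᵢ = 18. Posterior is Gamma(23, 9); MAP = (23−1)/9 = 22/9 ≈ 2.44444.
MLE = x̄ = 18/4 ≈ 4.50000.
Difference = 22/9 − 18/4 = -37/18 ≈ -2.0556.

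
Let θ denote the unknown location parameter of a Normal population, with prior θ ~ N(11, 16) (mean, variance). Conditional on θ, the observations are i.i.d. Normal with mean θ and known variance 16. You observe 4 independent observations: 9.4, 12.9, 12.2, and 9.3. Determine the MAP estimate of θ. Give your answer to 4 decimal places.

n = 4; x̄ = (9.4 + 12.9 + 12.2 + 9.3)/4 = 43.8/4 = 10.95.
For a Normal prior and Normal likelihood with known variance, the posterior is Normal; its mode equals its mean, the precision-weighted average.
Prior precision 1/σ₀² = 1/16 = 0.0625; data precision n/σ² = 4/16 = 0.25.
θ̂ = (0.0625·11 + 0.25·10.95) / (0.0625 + 0.25) = 3.425/0.3125 = 10.9600.

θ̂_MAP = 10.9600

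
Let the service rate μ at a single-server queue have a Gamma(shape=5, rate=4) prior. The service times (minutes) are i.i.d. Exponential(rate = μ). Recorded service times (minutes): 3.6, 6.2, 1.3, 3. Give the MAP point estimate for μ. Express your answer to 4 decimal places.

The Exponential(rate=μ) likelihood is ∝ μ^n e^(−μΣtᵢ). Here n = 4 and Σtᵢ = 3.6 + 6.2 + 1.3 + 3 = 14.1.
Posterior ∝ μ^4e^(−4μ) · μ^4e^(−14.1μ) = μ^8e^(−18.1μ), i.e. Gamma(9, 18.1).
Mode = (a−1)/b = 8/18.1 ≈ 0.4420.

μ̂_MAP = 0.4420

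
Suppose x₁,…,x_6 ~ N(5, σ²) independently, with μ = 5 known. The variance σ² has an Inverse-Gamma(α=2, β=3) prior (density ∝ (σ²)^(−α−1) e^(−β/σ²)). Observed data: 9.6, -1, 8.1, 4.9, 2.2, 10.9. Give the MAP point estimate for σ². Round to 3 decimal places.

Sum of squared deviations about the known mean: SS = (9.6−5)² + (-1−5)² + (8.1−5)² + (4.9−5)² + (2.2−5)² + (10.9−5)² = 109.43.
The Normal likelihood contributes (σ²)^(−n/2) exp(−SS/(2σ²)), so the posterior is Inverse-Gamma(α + n/2, β + SS/2) = Inverse-Gamma(5, 57.715).
The mode of Inverse-Gamma(a, b) is b/(a+1) = 57.715/6 ≈ 9.619.

σ̂²_MAP = 9.619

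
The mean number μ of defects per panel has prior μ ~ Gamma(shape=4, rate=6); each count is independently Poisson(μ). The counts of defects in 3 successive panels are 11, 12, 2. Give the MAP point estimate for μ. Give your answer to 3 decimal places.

μ̂_MAP = 3.111

Σxᵢ = 11+12+2 = 25, with n = 3.
Posterior ∝ μ^3e^(−6μ) · μ^25e^(−3μ) = μ^28e^(−9μ), i.e. Gamma(shape=29, rate=9).
The mode of a Gamma(a, b) with a ≥ 1 (shape–rate) is (a−1)/b = 28/9 ≈ 3.111.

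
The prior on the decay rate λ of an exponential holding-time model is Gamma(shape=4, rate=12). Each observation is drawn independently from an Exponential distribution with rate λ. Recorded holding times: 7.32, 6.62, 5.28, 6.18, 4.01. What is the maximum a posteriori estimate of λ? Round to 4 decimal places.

λ̂_MAP = 0.1932

The Exponential(rate=λ) likelihood is ∝ λ^n e^(−λΣtᵢ). Here n = 5 and Σtᵢ = 7.32 + 6.62 + 5.28 + 6.18 + 4.01 = 29.41.
Posterior ∝ λ^3e^(−12λ) · λ^5e^(−29.41λ) = λ^8e^(−41.41λ), i.e. Gamma(9, 41.41).
Mode = (a−1)/b = 8/41.41 ≈ 0.1932.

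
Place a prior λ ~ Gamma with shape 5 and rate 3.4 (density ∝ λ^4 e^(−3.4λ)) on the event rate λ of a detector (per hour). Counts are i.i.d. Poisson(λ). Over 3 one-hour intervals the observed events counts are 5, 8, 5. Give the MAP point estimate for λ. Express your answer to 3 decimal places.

λ̂_MAP = 3.438

Σxᵢ = 5+8+5 = 18, with n = 3.
Posterior ∝ λ^4e^(−3.4λ) · λ^18e^(−3λ) = λ^22e^(−6.4λ), i.e. Gamma(shape=23, rate=6.4).
The mode of a Gamma(a, b) with a ≥ 1 (shape–rate) is (a−1)/b = 22/6.4 ≈ 3.438.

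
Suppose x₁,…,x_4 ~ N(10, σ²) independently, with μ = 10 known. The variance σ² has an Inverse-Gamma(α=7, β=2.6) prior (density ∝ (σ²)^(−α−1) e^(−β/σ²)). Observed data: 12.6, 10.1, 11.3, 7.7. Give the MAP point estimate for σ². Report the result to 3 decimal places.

σ̂²_MAP = 0.948

Sum of squared deviations about the known mean: SS = (12.6−10)² + (10.1−10)² + (11.3−10)² + (7.7−10)² = 13.75.
The Normal likelihood contributes (σ²)^(−n/2) exp(−SS/(2σ²)), so the posterior is Inverse-Gamma(α + n/2, β + SS/2) = Inverse-Gamma(9, 9.475).
The mode of Inverse-Gamma(a, b) is b/(a+1) = 9.475/10 ≈ 0.948.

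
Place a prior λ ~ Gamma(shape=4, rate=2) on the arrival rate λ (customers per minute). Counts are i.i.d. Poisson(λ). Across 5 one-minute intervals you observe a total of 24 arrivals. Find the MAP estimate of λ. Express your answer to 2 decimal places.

λ̂_MAP = 3.86

Σxᵢ = 24, n = 5.
Posterior ∝ λ^3e^(−2λ) · λ^24e^(−5λ) = λ^27e^(−7λ), i.e. Gamma(shape=28, rate=7).
The mode of a Gamma(a, b) with a ≥ 1 (shape–rate) is (a−1)/b = 27/7 ≈ 3.86.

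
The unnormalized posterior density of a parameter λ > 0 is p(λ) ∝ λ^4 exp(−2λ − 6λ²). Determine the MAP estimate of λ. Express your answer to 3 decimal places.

λ̂_MAP = 0.500

ℓ'(λ) = 4/λ − 2 − 12λ. Setting this to zero and multiplying by λ: 12λ² + 2λ − 4 = 0.
λ = (−2 + √(2² + 4·12·4)) / (2·12) = (−2 + √196) / 24 = (−2 + 14)/24 = 1/2.
ℓ''(λ) = −4/λ² − 12 < 0, confirming a maximum.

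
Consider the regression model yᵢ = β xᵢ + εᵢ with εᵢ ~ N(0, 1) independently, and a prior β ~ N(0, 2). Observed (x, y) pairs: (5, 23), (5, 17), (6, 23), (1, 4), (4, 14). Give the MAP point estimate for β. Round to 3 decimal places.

log p(β | y) = −Σ(yᵢ − βxᵢ)²/(2·1) − β²/(2·2) + const.
Setting the derivative to zero: Σxᵢ(yᵢ − βxᵢ)/1 − β/2 = 0, so β = Σxᵢyᵢ / (Σxᵢ² + σ²/τ²).
Σxᵢyᵢ = 5·23 + 5·17 + 6·23 + 1·4 + 4·14 = 398; Σxᵢ² = 103; σ²/τ² = 0.5.
β̂_MAP = 398 / (103 + 0.5) = 398/103.5 ≈ 3.845.

β̂_MAP = 3.845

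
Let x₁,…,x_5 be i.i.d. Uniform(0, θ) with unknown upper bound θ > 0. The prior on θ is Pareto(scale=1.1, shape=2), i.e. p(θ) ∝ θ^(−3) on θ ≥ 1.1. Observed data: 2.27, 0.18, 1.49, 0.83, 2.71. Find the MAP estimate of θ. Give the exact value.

The Uniform(0, θ) likelihood is θ^(−n) for θ ≥ max(xᵢ), zero otherwise. Here max(xᵢ) = 2.71.
Posterior ∝ θ^(−3) · θ^(−5) = θ^(−8) on θ ≥ max(1.1, 2.71) = 2.71.
This density is strictly decreasing in θ, so the posterior mode lies at the lower boundary of the support.

θ̂_MAP = 2.71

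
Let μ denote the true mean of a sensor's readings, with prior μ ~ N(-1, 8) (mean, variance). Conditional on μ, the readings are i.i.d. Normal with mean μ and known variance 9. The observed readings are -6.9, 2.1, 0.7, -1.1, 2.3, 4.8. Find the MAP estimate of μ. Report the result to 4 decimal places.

n = 6; x̄ = ((-6.9) + 2.1 + 0.7 + (-1.1) + 2.3 + 4.8)/6 = 1.9/6 = 19/60 ≈ 0.3167.
For a Normal prior and Normal likelihood with known variance, the posterior is Normal; its mode equals its mean, the precision-weighted average.
Prior precision 1/σ₀² = 1/8 = 0.125; data precision n/σ² = 6/9 = 2/3.
μ̂ = (0.125·(-1) + (2/3)·(19/60)) / (0.125 + 2/3) = (31/360)/(19/24) = 31/285 ≈ 0.1088.

μ̂_MAP = 0.1088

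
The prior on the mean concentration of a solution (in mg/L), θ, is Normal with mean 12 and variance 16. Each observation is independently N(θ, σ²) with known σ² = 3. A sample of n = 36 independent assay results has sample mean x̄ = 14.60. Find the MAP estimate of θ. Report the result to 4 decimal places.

n = 36, x̄ = 14.60.
For a Normal prior and Normal likelihood with known variance, the posterior is Normal; its mode equals its mean, the precision-weighted average.
Prior precision 1/σ₀² = 1/16 = 0.0625; data precision n/σ² = 36/3 = 12.
θ̂ = (0.0625·12 + 12·14.6) / (0.0625 + 12) = 175.95/12.0625 = 14076/965 ≈ 14.5865.

θ̂_MAP = 14.5865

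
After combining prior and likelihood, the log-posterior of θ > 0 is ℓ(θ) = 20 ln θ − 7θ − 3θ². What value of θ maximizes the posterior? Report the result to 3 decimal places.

θ̂_MAP = 1.333

ℓ'(θ) = 20/θ − 7 − 6θ. Setting this to zero and multiplying by θ: 6θ² + 7θ − 20 = 0.
θ = (−7 + √(7² + 4·6·20)) / (2·6) = (−7 + √529) / 12 = (−7 + 23)/12 = 4/3.
ℓ''(θ) = −20/θ² − 6 < 0, confirming a maximum.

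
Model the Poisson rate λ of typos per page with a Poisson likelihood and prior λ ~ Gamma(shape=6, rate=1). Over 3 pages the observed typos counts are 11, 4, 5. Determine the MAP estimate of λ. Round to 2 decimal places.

Σxᵢ = 11+4+5 = 20, with n = 3.
Posterior ∝ λ^5e^(−1λ) · λ^20e^(−3λ) = λ^25e^(−4λ), i.e. Gamma(shape=26, rate=4).
The mode of a Gamma(a, b) with a ≥ 1 (shape–rate) is (a−1)/b = 25/4 ≈ 6.25.

λ̂_MAP = 6.25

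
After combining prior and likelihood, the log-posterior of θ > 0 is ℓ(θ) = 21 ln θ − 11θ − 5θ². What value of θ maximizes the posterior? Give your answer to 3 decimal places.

θ̂_MAP = 1.000

ℓ'(θ) = 21/θ − 11 − 10θ. Setting this to zero and multiplying by θ: 10θ² + 11θ − 21 = 0.
θ = (−11 + √(11² + 4·10·21)) / (2·10) = (−11 + √961) / 20 = (−11 + 31)/20 = 1.
ℓ''(θ) = −21/θ² − 10 < 0, confirming a maximum.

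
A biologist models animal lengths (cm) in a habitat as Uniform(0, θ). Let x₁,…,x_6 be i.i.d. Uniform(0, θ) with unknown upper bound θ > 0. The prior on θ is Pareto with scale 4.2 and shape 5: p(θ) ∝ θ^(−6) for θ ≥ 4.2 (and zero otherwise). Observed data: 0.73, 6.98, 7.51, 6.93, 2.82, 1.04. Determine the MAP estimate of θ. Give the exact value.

θ̂_MAP = 7.51

The Uniform(0, θ) likelihood is θ^(−n) for θ ≥ max(xᵢ), zero otherwise. Here max(xᵢ) = 7.51.
Posterior ∝ θ^(−6) · θ^(−6) = θ^(−12) on θ ≥ max(4.2, 7.51) = 7.51.
This density is strictly decreasing in θ, so the posterior mode lies at the lower boundary of the support.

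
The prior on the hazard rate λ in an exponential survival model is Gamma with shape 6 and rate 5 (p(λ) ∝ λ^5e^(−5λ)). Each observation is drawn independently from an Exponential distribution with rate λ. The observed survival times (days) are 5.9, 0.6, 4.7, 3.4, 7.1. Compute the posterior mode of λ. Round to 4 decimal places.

The Exponential(rate=λ) likelihood is ∝ λ^n e^(−λΣtᵢ). Here n = 5 and Σtᵢ = 5.9 + 0.6 + 4.7 + 3.4 + 7.1 = 21.7.
Posterior ∝ λ^5e^(−5λ) · λ^5e^(−21.7λ) = λ^10e^(−26.7λ), i.e. Gamma(11, 26.7).
Mode = (a−1)/b = 10/26.7 ≈ 0.3745.

λ̂_MAP = 0.3745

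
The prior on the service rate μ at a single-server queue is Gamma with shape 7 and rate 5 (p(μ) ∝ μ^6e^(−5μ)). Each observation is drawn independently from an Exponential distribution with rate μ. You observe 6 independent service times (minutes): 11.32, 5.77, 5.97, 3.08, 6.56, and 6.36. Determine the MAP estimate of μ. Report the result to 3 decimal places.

μ̂_MAP = 0.272

The Exponential(rate=μ) likelihood is ∝ μ^n e^(−μΣtᵢ). Here n = 6 and Σtᵢ = 11.32 + 5.77 + 5.97 + 3.08 + 6.56 + 6.36 = 39.06.
Posterior ∝ μ^6e^(−5μ) · μ^6e^(−39.06μ) = μ^12e^(−44.06μ), i.e. Gamma(13, 44.06).
Mode = (a−1)/b = 12/44.06 ≈ 0.272.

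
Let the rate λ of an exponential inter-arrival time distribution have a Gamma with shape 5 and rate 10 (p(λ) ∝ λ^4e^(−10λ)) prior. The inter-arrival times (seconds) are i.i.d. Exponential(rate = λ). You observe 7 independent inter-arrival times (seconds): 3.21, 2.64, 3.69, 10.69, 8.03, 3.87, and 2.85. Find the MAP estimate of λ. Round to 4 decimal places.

The Exponential(rate=λ) likelihood is ∝ λ^n e^(−λΣtᵢ). Here n = 7 and Σtᵢ = 3.21 + 2.64 + 3.69 + 10.69 + 8.03 + 3.87 + 2.85 = 34.98.
Posterior ∝ λ^4e^(−10λ) · λ^7e^(−34.98λ) = λ^11e^(−44.98λ), i.e. Gamma(12, 44.98).
Mode = (a−1)/b = 11/44.98 ≈ 0.2446.

λ̂_MAP = 0.2446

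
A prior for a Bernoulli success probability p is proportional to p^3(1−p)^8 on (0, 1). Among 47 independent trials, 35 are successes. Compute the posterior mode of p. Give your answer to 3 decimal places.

The prior density ∝ p^3(1−p)^8 is the kernel of Beta(4, 9).
Data: 35 successes in 47 trials. The binomial likelihood contributes p^35(1−p)^12, so the posterior is Beta(4+35, 9+12) = Beta(39, 21).
For Beta(a, b) with a, b > 1 the mode is (a−1)/(a+b−2) = 38/58 ≈ 0.655.

p̂_MAP = 0.655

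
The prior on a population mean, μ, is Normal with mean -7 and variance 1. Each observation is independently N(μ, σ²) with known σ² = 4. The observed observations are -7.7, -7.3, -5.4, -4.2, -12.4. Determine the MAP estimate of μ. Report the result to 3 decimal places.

μ̂_MAP = -7.222

n = 5; x̄ = ((-7.7) + (-7.3) + (-5.4) + (-4.2) + (-12.4))/5 = -37/5 = -7.4.
For a Normal prior and Normal likelihood with known variance, the posterior is Normal; its mode equals its mean, the precision-weighted average.
Prior precision 1/σ₀² = 1/1 = 1; data precision n/σ² = 5/4 = 1.25.
μ̂ = (1·(-7) + 1.25·(-7.4)) / (1 + 1.25) = (-16.25)/2.25 = -65/9 ≈ -7.222.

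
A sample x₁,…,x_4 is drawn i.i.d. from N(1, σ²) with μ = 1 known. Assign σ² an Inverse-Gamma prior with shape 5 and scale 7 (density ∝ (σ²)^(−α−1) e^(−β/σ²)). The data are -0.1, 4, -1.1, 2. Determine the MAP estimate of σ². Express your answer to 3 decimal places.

σ̂²_MAP = 1.851

Sum of squared deviations about the known mean: SS = (-0.1−1)² + (4−1)² + (-1.1−1)² + (2−1)² = 15.62.
The Normal likelihood contributes (σ²)^(−n/2) exp(−SS/(2σ²)), so the posterior is Inverse-Gamma(α + n/2, β + SS/2) = Inverse-Gamma(7, 14.81).
The mode of Inverse-Gamma(a, b) is b/(a+1) = 14.81/8 ≈ 1.851.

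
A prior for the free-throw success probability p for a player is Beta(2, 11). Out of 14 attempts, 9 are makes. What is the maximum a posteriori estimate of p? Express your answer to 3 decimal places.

Prior: Beta(2, 11).
Data: 9 successes in 14 trials. The binomial likelihood contributes p^9(1−p)^5, so the posterior is Beta(2+9, 11+5) = Beta(11, 16).
For Beta(a, b) with a, b > 1 the mode is (a−1)/(a+b−2) = 10/25 ≈ 0.400.

p̂_MAP = 0.400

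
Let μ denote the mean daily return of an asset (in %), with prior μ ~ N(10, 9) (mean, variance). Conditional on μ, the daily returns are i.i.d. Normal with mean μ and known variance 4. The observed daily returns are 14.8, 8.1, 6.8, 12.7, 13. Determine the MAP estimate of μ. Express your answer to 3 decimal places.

n = 5; x̄ = (14.8 + 8.1 + 6.8 + 12.7 + 13)/5 = 55.4/5 = 11.08.
For a Normal prior and Normal likelihood with known variance, the posterior is Normal; its mode equals its mean, the precision-weighted average.
Prior precision 1/σ₀² = 1/9; data precision n/σ² = 5/4 = 1.25.
μ̂ = ((1/9)·10 + 1.25·11.08) / (1/9 + 1.25) = (2693/180)/(49/36) = 2693/245 ≈ 10.992.

μ̂_MAP = 10.992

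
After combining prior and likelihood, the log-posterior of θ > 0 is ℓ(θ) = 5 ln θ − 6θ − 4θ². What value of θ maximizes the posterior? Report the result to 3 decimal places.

θ̂_MAP = 0.500

ℓ'(θ) = 5/θ − 6 − 8θ. Setting this to zero and multiplying by θ: 8θ² + 6θ − 5 = 0.
θ = (−6 + √(6² + 4·8·5)) / (2·8) = (−6 + √196) / 16 = (−6 + 14)/16 = 1/2.
ℓ''(θ) = −5/θ² − 8 < 0, confirming a maximum.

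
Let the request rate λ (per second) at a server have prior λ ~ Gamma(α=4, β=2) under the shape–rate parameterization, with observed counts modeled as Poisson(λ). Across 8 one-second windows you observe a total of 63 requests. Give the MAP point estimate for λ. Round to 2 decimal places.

Σxᵢ = 63, n = 8.
Posterior ∝ λ^3e^(−2λ) · λ^63e^(−8λ) = λ^66e^(−10λ), i.e. Gamma(shape=67, rate=10).
The mode of a Gamma(a, b) with a ≥ 1 (shape–rate) is (a−1)/b = 66/10 ≈ 6.60.

λ̂_MAP = 6.60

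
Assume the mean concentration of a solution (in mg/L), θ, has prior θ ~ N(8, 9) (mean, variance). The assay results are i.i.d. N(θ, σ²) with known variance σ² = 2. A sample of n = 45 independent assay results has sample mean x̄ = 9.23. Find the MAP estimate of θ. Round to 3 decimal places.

θ̂_MAP = 9.224

n = 45, x̄ = 9.23.
For a Normal prior and Normal likelihood with known variance, the posterior is Normal; its mode equals its mean, the precision-weighted average.
Prior precision 1/σ₀² = 1/9; data precision n/σ² = 45/2 = 22.5.
θ̂ = ((1/9)·8 + 22.5·9.23) / (1/9 + 22.5) = (75083/360)/(407/18) = 75083/8140 ≈ 9.224.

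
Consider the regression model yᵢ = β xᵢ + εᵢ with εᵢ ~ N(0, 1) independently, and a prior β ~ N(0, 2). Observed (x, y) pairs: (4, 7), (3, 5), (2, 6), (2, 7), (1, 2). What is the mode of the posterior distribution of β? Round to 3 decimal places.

β̂_MAP = 2.058

log p(β | y) = −Σ(yᵢ − βxᵢ)²/(2·1) − β²/(2·2) + const.
Setting the derivative to zero: Σxᵢ(yᵢ − βxᵢ)/1 − β/2 = 0, so β = Σxᵢyᵢ / (Σxᵢ² + σ²/τ²).
Σxᵢyᵢ = 4·7 + 3·5 + 2·6 + 2·7 + 1·2 = 71; Σxᵢ² = 34; σ²/τ² = 0.5.
β̂_MAP = 71 / (34 + 0.5) = 71/34.5 ≈ 2.058.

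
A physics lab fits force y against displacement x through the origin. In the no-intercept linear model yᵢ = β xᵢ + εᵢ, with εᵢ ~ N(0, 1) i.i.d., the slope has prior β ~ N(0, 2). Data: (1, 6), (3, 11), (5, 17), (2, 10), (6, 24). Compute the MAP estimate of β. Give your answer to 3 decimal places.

log p(β | y) = −Σ(yᵢ − βxᵢ)²/(2·1) − β²/(2·2) + const.
Setting the derivative to zero: Σxᵢ(yᵢ − βxᵢ)/1 − β/2 = 0, so β = Σxᵢyᵢ / (Σxᵢ² + σ²/τ²).
Σxᵢyᵢ = 1·6 + 3·11 + 5·17 + 2·10 + 6·24 = 288; Σxᵢ² = 75; σ²/τ² = 0.5.
β̂_MAP = 288 / (75 + 0.5) = 288/75.5 ≈ 3.815.

β̂_MAP = 3.815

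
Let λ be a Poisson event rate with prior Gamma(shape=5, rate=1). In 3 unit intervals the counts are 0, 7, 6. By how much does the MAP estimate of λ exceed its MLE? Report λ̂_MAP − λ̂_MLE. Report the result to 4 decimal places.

MAP − MLE = -0.0833

Σxᵢ = 13. Posterior is Gamma(18, 4); MAP = (18−1)/4 = 17/4 ≈ 4.25000.
MLE = x̄ = 13/3 ≈ 4.33333.
Difference = 17/4 − 13/3 = -1/12 ≈ -0.0833.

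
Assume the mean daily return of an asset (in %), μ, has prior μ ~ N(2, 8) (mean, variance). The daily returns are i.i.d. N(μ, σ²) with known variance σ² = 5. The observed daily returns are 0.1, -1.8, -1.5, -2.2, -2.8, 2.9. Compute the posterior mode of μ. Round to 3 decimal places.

μ̂_MAP = -0.611

n = 6; x̄ = (0.1 + (-1.8) + (-1.5) + (-2.2) + (-2.8) + 2.9)/6 = -5.3/6 = -53/60 ≈ -0.8833.
For a Normal prior and Normal likelihood with known variance, the posterior is Normal; its mode equals its mean, the precision-weighted average.
Prior precision 1/σ₀² = 1/8 = 0.125; data precision n/σ² = 6/5 = 1.2.
μ̂ = (0.125·2 + 1.2·(-53/60)) / (0.125 + 1.2) = (-0.81)/1.325 = -162/265 ≈ -0.611.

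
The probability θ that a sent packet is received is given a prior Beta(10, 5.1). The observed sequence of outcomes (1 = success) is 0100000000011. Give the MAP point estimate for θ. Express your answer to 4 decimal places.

Prior: Beta(10, 5.1).
Data: 3 successes in 13 trials (from the sequence). The binomial likelihood contributes θ^3(1−θ)^10, so the posterior is Beta(10+3, 5.1+10) = Beta(13, 15.1).
For Beta(a, b) with a, b > 1 the mode is (a−1)/(a+b−2) = 12/26.1 ≈ 0.4598.

θ̂_MAP = 0.4598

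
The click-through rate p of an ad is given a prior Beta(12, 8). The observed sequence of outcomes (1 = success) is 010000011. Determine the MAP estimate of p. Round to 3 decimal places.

Prior: Beta(12, 8).
Data: 3 successes in 9 trials (from the sequence). The binomial likelihood contributes p^3(1−p)^6, so the posterior is Beta(12+3, 8+6) = Beta(15, 14).
For Beta(a, b) with a, b > 1 the mode is (a−1)/(a+b−2) = 14/27 ≈ 0.519.

p̂_MAP = 0.519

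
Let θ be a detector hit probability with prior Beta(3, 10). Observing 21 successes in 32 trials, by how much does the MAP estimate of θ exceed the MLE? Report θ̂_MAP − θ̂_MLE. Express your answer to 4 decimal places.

Posterior is Beta(24, 21); MAP = (24−1)/(45−2) = 23/43 ≈ 0.53488.
MLE ignores the prior: θ̂_MLE = k/n = 21/32 ≈ 0.65625.
Difference = 23/43 − 21/32 = -167/1376 ≈ -0.1214.

MAP − MLE = -0.1214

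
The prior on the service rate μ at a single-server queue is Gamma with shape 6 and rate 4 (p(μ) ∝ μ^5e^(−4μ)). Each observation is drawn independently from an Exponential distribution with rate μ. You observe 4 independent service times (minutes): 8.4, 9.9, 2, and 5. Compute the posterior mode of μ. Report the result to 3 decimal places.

The Exponential(rate=μ) likelihood is ∝ μ^n e^(−μΣtᵢ). Here n = 4 and Σtᵢ = 8.4 + 9.9 + 2 + 5 = 25.3.
Posterior ∝ μ^5e^(−4μ) · μ^4e^(−25.3μ) = μ^9e^(−29.3μ), i.e. Gamma(10, 29.3).
Mode = (a−1)/b = 9/29.3 ≈ 0.307.

μ̂_MAP = 0.307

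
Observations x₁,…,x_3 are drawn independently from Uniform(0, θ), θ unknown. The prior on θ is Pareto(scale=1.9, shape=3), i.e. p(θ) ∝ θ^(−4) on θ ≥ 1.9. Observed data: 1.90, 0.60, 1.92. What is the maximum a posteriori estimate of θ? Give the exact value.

θ̂_MAP = 1.92

The Uniform(0, θ) likelihood is θ^(−n) for θ ≥ max(xᵢ), zero otherwise. Here max(xᵢ) = 1.92.
Posterior ∝ θ^(−4) · θ^(−3) = θ^(−7) on θ ≥ max(1.9, 1.92) = 1.92.
This density is strictly decreasing in θ, so the posterior mode lies at the lower boundary of the support.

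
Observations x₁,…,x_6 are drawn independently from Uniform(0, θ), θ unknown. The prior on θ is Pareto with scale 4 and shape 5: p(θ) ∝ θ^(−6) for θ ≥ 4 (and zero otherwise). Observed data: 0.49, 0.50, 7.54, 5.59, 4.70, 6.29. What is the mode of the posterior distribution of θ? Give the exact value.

The Uniform(0, θ) likelihood is θ^(−n) for θ ≥ max(xᵢ), zero otherwise. Here max(xᵢ) = 7.54.
Posterior ∝ θ^(−6) · θ^(−6) = θ^(−12) on θ ≥ max(4, 7.54) = 7.54.
This density is strictly decreasing in θ, so the posterior mode lies at the lower boundary of the support.

θ̂_MAP = 7.54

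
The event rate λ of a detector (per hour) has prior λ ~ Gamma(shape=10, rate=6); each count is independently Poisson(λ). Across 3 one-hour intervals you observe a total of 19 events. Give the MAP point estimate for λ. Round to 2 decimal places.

λ̂_MAP = 3.11

Σxᵢ = 19, n = 3.
Posterior ∝ λ^9e^(−6λ) · λ^19e^(−3λ) = λ^28e^(−9λ), i.e. Gamma(shape=29, rate=9).
The mode of a Gamma(a, b) with a ≥ 1 (shape–rate) is (a−1)/b = 28/9 ≈ 3.11.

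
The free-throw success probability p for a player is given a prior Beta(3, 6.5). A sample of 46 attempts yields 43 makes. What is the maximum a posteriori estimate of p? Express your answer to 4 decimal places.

p̂_MAP = 0.8411

Prior: Beta(3, 6.5).
Data: 43 successes in 46 trials. The binomial likelihood contributes p^43(1−p)^3, so the posterior is Beta(3+43, 6.5+3) = Beta(46, 9.5).
For Beta(a, b) with a, b > 1 the mode is (a−1)/(a+b−2) = 45/53.5 ≈ 0.8411.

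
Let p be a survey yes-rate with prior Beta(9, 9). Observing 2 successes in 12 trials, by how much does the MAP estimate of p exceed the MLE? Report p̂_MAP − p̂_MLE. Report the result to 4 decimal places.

Posterior is Beta(11, 19); MAP = (11−1)/(30−2) = 10/28 ≈ 0.35714.
MLE ignores the prior: p̂_MLE = k/n = 2/12 ≈ 0.16667.
Difference = 10/28 − 2/12 = 4/21 ≈ 0.1905.

MAP − MLE = 0.1905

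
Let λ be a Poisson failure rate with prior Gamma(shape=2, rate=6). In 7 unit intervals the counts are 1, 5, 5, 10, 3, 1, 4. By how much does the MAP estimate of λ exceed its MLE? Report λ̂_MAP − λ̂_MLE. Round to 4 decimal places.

Σxᵢ = 29. Posterior is Gamma(31, 13); MAP = (31−1)/13 = 30/13 ≈ 2.30769.
MLE = x̄ = 29/7 ≈ 4.14286.
Difference = 30/13 − 29/7 = -167/91 ≈ -1.8352.

MAP − MLE = -1.8352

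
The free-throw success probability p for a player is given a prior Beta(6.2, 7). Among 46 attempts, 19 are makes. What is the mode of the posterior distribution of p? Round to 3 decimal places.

Prior: Beta(6.2, 7).
Data: 19 successes in 46 trials. The binomial likelihood contributes p^19(1−p)^27, so the posterior is Beta(6.2+19, 7+27) = Beta(25.2, 34).
For Beta(a, b) with a, b > 1 the mode is (a−1)/(a+b−2) = 24.2/57.2 ≈ 0.423.

p̂_MAP = 0.423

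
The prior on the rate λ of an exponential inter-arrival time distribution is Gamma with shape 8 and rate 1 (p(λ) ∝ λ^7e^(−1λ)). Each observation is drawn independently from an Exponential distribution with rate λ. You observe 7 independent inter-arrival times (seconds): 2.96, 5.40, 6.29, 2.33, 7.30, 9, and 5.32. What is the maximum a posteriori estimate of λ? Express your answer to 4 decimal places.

The Exponential(rate=λ) likelihood is ∝ λ^n e^(−λΣtᵢ). Here n = 7 and Σtᵢ = 2.96 + 5.40 + 6.29 + 2.33 + 7.30 + 9 + 5.32 = 38.60.
Posterior ∝ λ^7e^(−1λ) · λ^7e^(−38.60λ) = λ^14e^(−39.60λ), i.e. Gamma(15, 39.60).
Mode = (a−1)/b = 14/39.60 ≈ 0.3535.

λ̂_MAP = 0.3535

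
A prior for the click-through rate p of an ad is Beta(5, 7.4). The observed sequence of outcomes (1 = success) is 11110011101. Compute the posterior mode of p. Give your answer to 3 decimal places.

Prior: Beta(5, 7.4).
Data: 8 successes in 11 trials (from the sequence). The binomial likelihood contributes p^8(1−p)^3, so the posterior is Beta(5+8, 7.4+3) = Beta(13, 10.4).
For Beta(a, b) with a, b > 1 the mode is (a−1)/(a+b−2) = 12/21.4 ≈ 0.561.

p̂_MAP = 0.561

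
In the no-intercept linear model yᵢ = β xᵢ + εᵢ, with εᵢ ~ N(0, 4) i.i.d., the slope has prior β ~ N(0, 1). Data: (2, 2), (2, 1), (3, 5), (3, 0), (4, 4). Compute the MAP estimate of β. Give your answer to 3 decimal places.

log p(β | y) = −Σ(yᵢ − βxᵢ)²/(2·4) − β²/(2·1) + const.
Setting the derivative to zero: Σxᵢ(yᵢ − βxᵢ)/4 − β/1 = 0, so β = Σxᵢyᵢ / (Σxᵢ² + σ²/τ²).
Σxᵢyᵢ = 2·2 + 2·1 + 3·5 + 3·0 + 4·4 = 37; Σxᵢ² = 42; σ²/τ² = 4.
β̂_MAP = 37 / (42 + 4) = 37/46 ≈ 0.804.

β̂_MAP = 0.804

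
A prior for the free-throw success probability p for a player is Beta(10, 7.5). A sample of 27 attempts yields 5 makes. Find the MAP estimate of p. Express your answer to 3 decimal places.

Prior: Beta(10, 7.5).
Data: 5 successes in 27 trials. The binomial likelihood contributes p^5(1−p)^22, so the posterior is Beta(10+5, 7.5+22) = Beta(15, 29.5).
For Beta(a, b) with a, b > 1 the mode is (a−1)/(a+b−2) = 14/42.5 ≈ 0.329.

p̂_MAP = 0.329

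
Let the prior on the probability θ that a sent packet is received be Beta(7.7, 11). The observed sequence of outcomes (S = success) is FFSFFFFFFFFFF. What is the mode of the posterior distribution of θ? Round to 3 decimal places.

θ̂_MAP = 0.259

Prior: Beta(7.7, 11).
Data: 1 success in 13 trials (from the sequence). The binomial likelihood contributes θ(1−θ)^12, so the posterior is Beta(7.7+1, 11+12) = Beta(8.7, 23).
For Beta(a, b) with a, b > 1 the mode is (a−1)/(a+b−2) = 7.7/29.7 ≈ 0.259.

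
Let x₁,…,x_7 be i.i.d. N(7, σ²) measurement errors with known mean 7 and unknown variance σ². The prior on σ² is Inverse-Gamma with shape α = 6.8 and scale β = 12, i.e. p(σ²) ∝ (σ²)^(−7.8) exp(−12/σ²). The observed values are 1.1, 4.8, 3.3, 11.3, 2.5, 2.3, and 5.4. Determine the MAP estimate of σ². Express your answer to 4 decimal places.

Sum of squared deviations about the known mean: SS = (1.1−7)² + (4.8−7)² + (3.3−7)² + (11.3−7)² + (2.5−7)² + (2.3−7)² + (5.4−7)² = 116.73.
The Normal likelihood contributes (σ²)^(−n/2) exp(−SS/(2σ²)), so the posterior is Inverse-Gamma(α + n/2, β + SS/2) = Inverse-Gamma(10.3, 70.365).
The mode of Inverse-Gamma(a, b) is b/(a+1) = 70.365/11.3 ≈ 6.2270.

σ̂²_MAP = 6.2270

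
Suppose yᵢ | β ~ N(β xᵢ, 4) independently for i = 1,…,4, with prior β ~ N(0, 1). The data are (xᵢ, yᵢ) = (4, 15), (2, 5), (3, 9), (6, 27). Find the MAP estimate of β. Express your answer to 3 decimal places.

log p(β | y) = −Σ(yᵢ − βxᵢ)²/(2·4) − β²/(2·1) + const.
Setting the derivative to zero: Σxᵢ(yᵢ − βxᵢ)/4 − β/1 = 0, so β = Σxᵢyᵢ / (Σxᵢ² + σ²/τ²).
Σxᵢyᵢ = 4·15 + 2·5 + 3·9 + 6·27 = 259; Σxᵢ² = 65; σ²/τ² = 4.
β̂_MAP = 259 / (65 + 4) = 259/69 ≈ 3.754.

β̂_MAP = 3.754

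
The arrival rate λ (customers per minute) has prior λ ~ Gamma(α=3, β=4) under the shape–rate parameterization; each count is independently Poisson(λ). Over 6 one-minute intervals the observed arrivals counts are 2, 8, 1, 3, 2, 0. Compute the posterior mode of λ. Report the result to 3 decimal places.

Σxᵢ = 2+8+1+3+2+0 = 16, with n = 6.
Posterior ∝ λ^2e^(−4λ) · λ^16e^(−6λ) = λ^18e^(−10λ), i.e. Gamma(shape=19, rate=10).
The mode of a Gamma(a, b) with a ≥ 1 (shape–rate) is (a−1)/b = 18/10 ≈ 1.800.

λ̂_MAP = 1.800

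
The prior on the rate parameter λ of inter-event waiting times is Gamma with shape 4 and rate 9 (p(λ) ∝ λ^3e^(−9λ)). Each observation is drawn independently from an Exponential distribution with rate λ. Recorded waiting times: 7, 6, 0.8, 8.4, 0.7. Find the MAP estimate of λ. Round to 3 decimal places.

λ̂_MAP = 0.251

The Exponential(rate=λ) likelihood is ∝ λ^n e^(−λΣtᵢ). Here n = 5 and Σtᵢ = 7 + 6 + 0.8 + 8.4 + 0.7 = 22.9.
Posterior ∝ λ^3e^(−9λ) · λ^5e^(−22.9λ) = λ^8e^(−31.9λ), i.e. Gamma(9, 31.9).
Mode = (a−1)/b = 8/31.9 ≈ 0.251.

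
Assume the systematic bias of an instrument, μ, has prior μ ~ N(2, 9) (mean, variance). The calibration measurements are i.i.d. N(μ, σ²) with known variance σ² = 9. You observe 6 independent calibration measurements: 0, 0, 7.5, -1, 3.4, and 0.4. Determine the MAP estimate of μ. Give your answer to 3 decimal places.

μ̂_MAP = 1.757

n = 6; x̄ = (0 + 0 + 7.5 + (-1) + 3.4 + 0.4)/6 = 10.3/6 = 103/60 ≈ 1.7167.
For a Normal prior and Normal likelihood with known variance, the posterior is Normal; its mode equals its mean, the precision-weighted average.
Prior precision 1/σ₀² = 1/9; data precision n/σ² = 6/9 = 2/3.
μ̂ = ((1/9)·2 + (2/3)·(103/60)) / (1/9 + 2/3) = (41/30)/(7/9) = 123/70 ≈ 1.757.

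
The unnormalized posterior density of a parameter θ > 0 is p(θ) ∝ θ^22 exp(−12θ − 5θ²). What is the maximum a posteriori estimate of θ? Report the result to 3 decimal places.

ℓ'(θ) = 22/θ − 12 − 10θ. Setting this to zero and multiplying by θ: 10θ² + 12θ − 22 = 0.
θ = (−12 + √(12² + 4·10·22)) / (2·10) = (−12 + √1024) / 20 = (−12 + 32)/20 = 1.
ℓ''(θ) = −22/θ² − 10 < 0, confirming a maximum.

θ̂_MAP = 1.000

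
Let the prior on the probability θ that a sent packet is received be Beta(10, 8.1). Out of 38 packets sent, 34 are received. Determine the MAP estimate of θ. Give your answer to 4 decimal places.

Prior: Beta(10, 8.1).
Data: 34 successes in 38 trials. The binomial likelihood contributes θ^34(1−θ)^4, so the posterior is Beta(10+34, 8.1+4) = Beta(44, 12.1).
For Beta(a, b) with a, b > 1 the mode is (a−1)/(a+b−2) = 43/54.1 ≈ 0.7948.

θ̂_MAP = 0.7948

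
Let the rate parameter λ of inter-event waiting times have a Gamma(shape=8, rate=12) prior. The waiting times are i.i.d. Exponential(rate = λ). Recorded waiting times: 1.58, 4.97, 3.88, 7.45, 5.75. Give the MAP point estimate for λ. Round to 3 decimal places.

λ̂_MAP = 0.337

The Exponential(rate=λ) likelihood is ∝ λ^n e^(−λΣtᵢ). Here n = 5 and Σtᵢ = 1.58 + 4.97 + 3.88 + 7.45 + 5.75 = 23.63.
Posterior ∝ λ^7e^(−12λ) · λ^5e^(−23.63λ) = λ^12e^(−35.63λ), i.e. Gamma(13, 35.63).
Mode = (a−1)/b = 12/35.63 ≈ 0.337.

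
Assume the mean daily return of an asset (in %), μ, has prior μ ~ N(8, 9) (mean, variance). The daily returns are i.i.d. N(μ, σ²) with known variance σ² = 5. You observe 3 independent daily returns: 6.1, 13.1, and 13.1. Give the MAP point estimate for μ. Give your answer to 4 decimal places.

μ̂_MAP = 10.3344

n = 3; x̄ = (6.1 + 13.1 + 13.1)/3 = 32.3/3 = 323/30 ≈ 10.7667.
For a Normal prior and Normal likelihood with known variance, the posterior is Normal; its mode equals its mean, the precision-weighted average.
Prior precision 1/σ₀² = 1/9; data precision n/σ² = 3/5 = 0.6.
μ̂ = ((1/9)·8 + 0.6·(323/30)) / (1/9 + 0.6) = (3307/450)/(32/45) = 10.334375 ≈ 10.3344.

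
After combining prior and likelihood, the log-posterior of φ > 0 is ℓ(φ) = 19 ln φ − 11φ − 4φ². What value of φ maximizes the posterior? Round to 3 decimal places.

ℓ'(φ) = 19/φ − 11 − 8φ. Setting this to zero and multiplying by φ: 8φ² + 11φ − 19 = 0.
φ = (−11 + √(11² + 4·8·19)) / (2·8) = (−11 + √729) / 16 = (−11 + 27)/16 = 1.
ℓ''(φ) = −19/φ² − 8 < 0, confirming a maximum.

φ̂_MAP = 1.000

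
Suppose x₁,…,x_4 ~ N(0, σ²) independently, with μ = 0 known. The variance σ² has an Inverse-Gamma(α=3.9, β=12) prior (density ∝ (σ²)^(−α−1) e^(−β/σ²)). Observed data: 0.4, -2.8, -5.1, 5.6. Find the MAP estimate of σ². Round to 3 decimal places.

Sum of squared deviations about the known mean: SS = (0.4−0)² + (-2.8−0)² + (-5.1−0)² + (5.6−0)² = 65.37.
The Normal likelihood contributes (σ²)^(−n/2) exp(−SS/(2σ²)), so the posterior is Inverse-Gamma(α + n/2, β + SS/2) = Inverse-Gamma(5.9, 44.685).
The mode of Inverse-Gamma(a, b) is b/(a+1) = 44.685/6.9 ≈ 6.476.

σ̂²_MAP = 6.476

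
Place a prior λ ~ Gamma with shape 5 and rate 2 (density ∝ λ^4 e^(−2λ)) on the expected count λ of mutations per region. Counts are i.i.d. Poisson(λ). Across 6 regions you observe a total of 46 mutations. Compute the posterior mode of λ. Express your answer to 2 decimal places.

λ̂_MAP = 6.25

Σxᵢ = 46, n = 6.
Posterior ∝ λ^4e^(−2λ) · λ^46e^(−6λ) = λ^50e^(−8λ), i.e. Gamma(shape=51, rate=8).
The mode of a Gamma(a, b) with a ≥ 1 (shape–rate) is (a−1)/b = 50/8 ≈ 6.25.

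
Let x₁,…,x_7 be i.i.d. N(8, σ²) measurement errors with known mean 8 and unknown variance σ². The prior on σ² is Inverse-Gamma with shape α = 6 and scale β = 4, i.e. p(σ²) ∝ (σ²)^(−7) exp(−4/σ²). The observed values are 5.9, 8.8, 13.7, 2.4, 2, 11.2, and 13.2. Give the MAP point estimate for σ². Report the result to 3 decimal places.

σ̂²_MAP = 7.151

Sum of squared deviations about the known mean: SS = (5.9−8)² + (8.8−8)² + (13.7−8)² + (2.4−8)² + (2−8)² + (11.2−8)² + (13.2−8)² = 142.18.
The Normal likelihood contributes (σ²)^(−n/2) exp(−SS/(2σ²)), so the posterior is Inverse-Gamma(α + n/2, β + SS/2) = Inverse-Gamma(9.5, 75.09).
The mode of Inverse-Gamma(a, b) is b/(a+1) = 75.09/10.5 ≈ 7.151.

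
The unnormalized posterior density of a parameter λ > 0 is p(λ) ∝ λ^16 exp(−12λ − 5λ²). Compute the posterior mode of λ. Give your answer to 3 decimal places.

λ̂_MAP = 0.800

ℓ'(λ) = 16/λ − 12 − 10λ. Setting this to zero and multiplying by λ: 10λ² + 12λ − 16 = 0.
λ = (−12 + √(12² + 4·10·16)) / (2·10) = (−12 + √784) / 20 = (−12 + 28)/20 = 4/5.
ℓ''(λ) = −16/λ² − 10 < 0, confirming a maximum.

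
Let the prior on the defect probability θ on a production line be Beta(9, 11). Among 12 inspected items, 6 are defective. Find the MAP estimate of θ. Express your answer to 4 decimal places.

Prior: Beta(9, 11).
Data: 6 successes in 12 trials. The binomial likelihood contributes θ^6(1−θ)^6, so the posterior is Beta(9+6, 11+6) = Beta(15, 17).
For Beta(a, b) with a, b > 1 the mode is (a−1)/(a+b−2) = 14/30 ≈ 0.4667.

θ̂_MAP = 0.4667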